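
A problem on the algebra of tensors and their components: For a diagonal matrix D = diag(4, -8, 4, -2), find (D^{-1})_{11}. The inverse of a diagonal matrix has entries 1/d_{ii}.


For a diagonal matrix, the inverse has entries (D^{-1})_{ii} = 1/d_{ii}.
The diagonal entries are: d_{11} = 4, d_{22} = -8, d_{33} = 4, d_{44} = -2
We need (D^{-1})_{11} = 1/d_{11} = 1/4 = 1/4

1/4


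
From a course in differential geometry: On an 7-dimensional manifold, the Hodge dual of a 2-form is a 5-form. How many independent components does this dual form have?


The Hodge dual of a p-form on an n-dimensional manifold is an (n-p)-form.
n = 7, p = 2, so dual degree = 7 - 2 = 5
The number of components is C(n, n-p) = C(7, 5) = 21

21


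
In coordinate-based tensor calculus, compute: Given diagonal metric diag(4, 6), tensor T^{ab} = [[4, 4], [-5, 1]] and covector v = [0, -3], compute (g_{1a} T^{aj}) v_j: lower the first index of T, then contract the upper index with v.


Step 1: lower the first index. For a diagonal metric, g_{ia} T^{aj} = g_{ii} T^{ij} (no sum on i).
g_{11} = 4
S_1{}^1 = 4 * T^{11} = 4 * 4 = 16
S_1{}^2 = 4 * T^{12} = 4 * 4 = 16
Step 2: contract S_1{}^j with v_j.
S_1{}^1 * v_1 = 16 * 0 = 0
S_1{}^2 * v_2 = 16 * -3 = -48
Result = 0 + -48 = -48

-48


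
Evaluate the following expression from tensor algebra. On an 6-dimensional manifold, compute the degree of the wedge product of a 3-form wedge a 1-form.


The degree of a wedge product is the sum of the degrees of the individual forms.
Degrees: 3, 1
Total degree = 3 + 1 = 4

4


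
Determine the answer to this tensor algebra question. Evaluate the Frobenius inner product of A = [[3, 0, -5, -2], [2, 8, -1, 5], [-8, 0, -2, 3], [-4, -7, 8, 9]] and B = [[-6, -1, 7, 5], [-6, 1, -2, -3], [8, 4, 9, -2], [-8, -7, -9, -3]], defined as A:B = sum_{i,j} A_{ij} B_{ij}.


A:B = sum over all i,j of A_{ij} * B_{ij}.
Row 1: 3*-6=-18, 0*-1=0, -5*7=-35, -2*5=-10 => row sum = -63
Row 2: 2*-6=-12, 8*1=8, -1*-2=2, 5*-3=-15 => row sum = -17
Row 3: -8*8=-64, 0*4=0, -2*9=-18, 3*-2=-6 => row sum = -88
Row 4: -4*-8=32, -7*-7=49, 8*-9=-72, 9*-3=-27 => row sum = -18
Total = -63 + -17 + -88 + -18 = -186

-186


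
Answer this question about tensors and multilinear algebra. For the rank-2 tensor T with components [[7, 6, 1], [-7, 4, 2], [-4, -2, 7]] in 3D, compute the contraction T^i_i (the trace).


The contraction (trace) of a rank-2 tensor is the sum of its diagonal elements.
Diagonal entries: A[1,1] = 7, A[2,2] = 4, A[3,3] = 7
Tr(A) = 7 + 4 + 7 = 18

18


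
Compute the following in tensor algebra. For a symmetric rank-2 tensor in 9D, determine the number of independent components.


A symmetric rank-2 tensor in d dimensions has d(d+1)/2 independent components.
d = 9
d(d+1)/2 = 9 * 10 / 2 = 90 / 2 = 45

45


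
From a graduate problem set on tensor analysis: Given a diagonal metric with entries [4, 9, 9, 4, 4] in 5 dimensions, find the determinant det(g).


For a diagonal metric, the determinant is the product of diagonal entries.
Diagonal entries: 4, 9, 9, 4, 4
det(g) = 4 * 9 * 9 * 4 * 4 = 5184

5184


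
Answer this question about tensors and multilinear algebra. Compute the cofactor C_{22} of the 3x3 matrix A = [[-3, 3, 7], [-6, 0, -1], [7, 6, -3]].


To find cofactor C_{22}, delete row 2 and column 2.
The resulting 2x2 submatrix is: [[-3, 7], [7, -3]]
Minor M_{22} = -3*-3 - 7*7
  = 9 - 49 = -40
Sign = (-1)^(2+2) = (-1)^4 = 1
Cofactor C_{22} = 1 * -40 = -40

-40


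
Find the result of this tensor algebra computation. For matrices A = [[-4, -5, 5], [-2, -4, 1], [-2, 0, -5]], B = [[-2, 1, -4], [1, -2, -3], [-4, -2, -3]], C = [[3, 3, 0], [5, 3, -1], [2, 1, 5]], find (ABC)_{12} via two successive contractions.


(ABC)_{12} = sum_m (AB)_{1m} C_{m2}. First compute row 1 of AB.
(AB)_{11} = -4*-2 + -5*1 + 5*-4 = -17
(AB)_{12} = -4*1 + -5*-2 + 5*-2 = -4
(AB)_{13} = -4*-4 + -5*-3 + 5*-3 = 16
Now contract with column 2 of C:
(AB)_{11} * C_{12} = -17 * 3 = -51
(AB)_{12} * C_{22} = -4 * 3 = -12
(AB)_{13} * C_{32} = 16 * 1 = 16
(ABC)_{12} = -51 + -12 + 16 = -47

-47


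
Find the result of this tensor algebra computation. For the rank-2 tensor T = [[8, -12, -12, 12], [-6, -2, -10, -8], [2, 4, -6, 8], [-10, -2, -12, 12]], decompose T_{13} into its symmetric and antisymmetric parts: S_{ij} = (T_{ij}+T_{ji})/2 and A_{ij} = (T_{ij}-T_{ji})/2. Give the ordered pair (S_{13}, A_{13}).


T_{13} = -12
T_{31} = 2
S_{13} = (-12 + 2)/2 = -10/2 = -5
A_{13} = (-12 - 2)/2 = -14/2 = -7
Check: S + A = -5 + -7 = -12 = T_{13}.

(-5, -7)


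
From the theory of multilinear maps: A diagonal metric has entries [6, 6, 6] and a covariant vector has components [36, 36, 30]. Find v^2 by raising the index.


To raise an index with a diagonal metric: v^i = v_i / g_{ii}.
For index 2: v_2 = 36, g_{22} = 6
v^2 = 36 / 6 = 6

6


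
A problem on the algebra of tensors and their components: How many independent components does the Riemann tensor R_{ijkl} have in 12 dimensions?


The Riemann tensor in d dimensions has d^2(d^2 - 1)/12 independent components.
d = 12, so d^2 = 144
d^2 - 1 = 143
d^2(d^2 - 1) = 144 * 143 = 20592
Divide by 12: 20592 / 12 = 1716

1716


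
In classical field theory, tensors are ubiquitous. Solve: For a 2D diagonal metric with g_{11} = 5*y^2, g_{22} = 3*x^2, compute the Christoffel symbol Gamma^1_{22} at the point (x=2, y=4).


For a diagonal metric, Gamma^k_{ij} = (1/2) g^{kk} (dg_{ik}/dx_j + dg_{jk}/dx_i - dg_{ij}/dx_k).
The metric is diagonal, so g_{ab} = 0 for a != b.
At the given point: g_{11} = 80, g_{22} = 12
g^{11} = 1/80
dg_{21}/dx_2 = 0 (off-diagonal)
dg_{21}/dx_2 = 0 (off-diagonal)
dg_{22}/dx_1 = dg_{22}/dx_1 = 12
Numerator = 0 + 0 - 12 = -12
Gamma^1_{22} = -12 / (2 * 80) = -3/40

-3/40


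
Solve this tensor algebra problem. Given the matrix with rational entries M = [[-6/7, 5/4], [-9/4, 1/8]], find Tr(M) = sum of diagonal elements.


The trace is the sum of diagonal entries.
Diagonal: M[1,1] = -6/7, M[2,2] = 1/8
Tr(M) = -6/7 + 1/8
Computing step by step:
After adding M[1,1]: -6/7
After adding M[2,2]: -41/56
Tr(M) = -41/56

-41/56


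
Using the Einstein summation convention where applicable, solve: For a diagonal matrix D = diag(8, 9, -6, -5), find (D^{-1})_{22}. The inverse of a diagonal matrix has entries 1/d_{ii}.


For a diagonal matrix, the inverse has entries (D^{-1})_{ii} = 1/d_{ii}.
The diagonal entries are: d_{11} = 8, d_{22} = 9, d_{33} = -6, d_{44} = -5
We need (D^{-1})_{22} = 1/d_{22} = 1/9 = 1/9

1/9


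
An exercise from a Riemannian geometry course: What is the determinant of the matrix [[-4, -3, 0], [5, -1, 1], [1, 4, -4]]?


Expanding along the first row, det(A) = a11*M_11 - a12*M_12 + a13*M_13, where M_1j is the (1,j) minor.
Minor M_11 = -1*-4 - 1*4 = 0
Minor M_12 = 5*-4 - 1*1 = -21
Minor M_13 = 5*4 - -1*1 = 21
det = -4*(0) - -3*(-21) + 0*(21)
    = 0 - 63 + 0
    = -63

-63


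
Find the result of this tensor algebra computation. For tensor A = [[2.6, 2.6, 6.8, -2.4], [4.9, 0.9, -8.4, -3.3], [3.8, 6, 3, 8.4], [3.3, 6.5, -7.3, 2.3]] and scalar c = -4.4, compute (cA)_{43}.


Scalar multiplication: (cA)_{ij} = c * A_{ij}.
c = -4.4
A_{43} = -7.3
(cA)_{43} = -4.4 * -7.3 = 32.12

32.12


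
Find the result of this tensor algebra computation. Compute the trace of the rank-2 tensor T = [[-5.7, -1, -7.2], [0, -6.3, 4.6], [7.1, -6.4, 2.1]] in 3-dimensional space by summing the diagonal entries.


The contraction (trace) of a rank-2 tensor is the sum of its diagonal elements.
Diagonal entries: A[1,1] = -5.7, A[2,2] = -6.3, A[3,3] = 2.1
Tr(A) = -5.7 + -6.3 + 2.1 = -9.9

-9.9


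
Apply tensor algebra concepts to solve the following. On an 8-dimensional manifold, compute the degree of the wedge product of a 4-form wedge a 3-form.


The degree of a wedge product is the sum of the degrees of the individual forms.
Degrees: 4, 3
Total degree = 4 + 3 = 7

7


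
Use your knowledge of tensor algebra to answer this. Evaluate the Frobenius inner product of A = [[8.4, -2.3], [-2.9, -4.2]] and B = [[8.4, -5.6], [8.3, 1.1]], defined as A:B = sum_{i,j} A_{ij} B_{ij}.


A:B = sum over all i,j of A_{ij} * B_{ij}.
Row 1: 8.4*8.4=70.56, -2.3*-5.6=12.88 => row sum = 83.44
Row 2: -2.9*8.3=-24.07, -4.2*1.1=-4.62 => row sum = -28.69
Total = 83.44 + -28.69 = 54.75

54.75


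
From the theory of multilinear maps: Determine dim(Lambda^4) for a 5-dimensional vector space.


The dimension of the space of p-forms on an n-dimensional space is C(n, p).
n = 5, p = 4
C(5, 4) = 5! / (4! * 1!) = 5

5


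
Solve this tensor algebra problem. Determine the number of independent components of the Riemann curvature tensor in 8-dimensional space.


The Riemann tensor in d dimensions has d^2(d^2 - 1)/12 independent components.
d = 8, so d^2 = 64
d^2 - 1 = 63
d^2(d^2 - 1) = 64 * 63 = 4032
Divide by 12: 4032 / 12 = 336

336


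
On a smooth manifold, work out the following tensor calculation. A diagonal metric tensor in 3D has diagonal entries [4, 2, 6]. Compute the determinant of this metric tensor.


For a diagonal metric, the determinant is the product of diagonal entries.
Diagonal entries: 4, 2, 6
det(g) = 4 * 2 * 6 = 48

48


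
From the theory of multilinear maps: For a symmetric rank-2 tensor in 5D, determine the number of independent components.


A symmetric rank-2 tensor in d dimensions has d(d+1)/2 independent components.
d = 5
d(d+1)/2 = 5 * 6 / 2 = 30 / 2 = 15

15


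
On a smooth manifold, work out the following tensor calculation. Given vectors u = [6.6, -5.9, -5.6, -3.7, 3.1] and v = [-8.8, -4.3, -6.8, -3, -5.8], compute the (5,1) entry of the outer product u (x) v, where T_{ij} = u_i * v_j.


The outer product entry T_{ij} = u_i * v_j.
We need i=5, j=1.
u_5 = 3.1, v_1 = -8.8
T_{5,1} = 3.1 * -8.8 = -27.28

-27.28


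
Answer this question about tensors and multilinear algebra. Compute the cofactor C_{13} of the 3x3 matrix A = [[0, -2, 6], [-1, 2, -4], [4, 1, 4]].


To find cofactor C_{13}, delete row 1 and column 3.
The resulting 2x2 submatrix is: [[-1, 2], [4, 1]]
Minor M_{13} = -1*1 - 2*4
  = -1 - 8 = -9
Sign = (-1)^(1+3) = (-1)^4 = 1
Cofactor C_{13} = 1 * -9 = -9

-9


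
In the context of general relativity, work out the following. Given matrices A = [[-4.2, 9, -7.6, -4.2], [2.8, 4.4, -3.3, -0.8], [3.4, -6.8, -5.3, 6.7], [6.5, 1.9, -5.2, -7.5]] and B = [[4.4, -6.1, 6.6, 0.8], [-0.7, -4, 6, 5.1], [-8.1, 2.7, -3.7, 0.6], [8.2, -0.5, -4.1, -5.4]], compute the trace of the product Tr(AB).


Tr(AB) = sum_i (AB)_{ii} where (AB)_{ii} = sum_k A_{ik} B_{ki}.
(AB)_{11} = -4.2*4.4 + 9*-0.7 + -7.6*-8.1 + -4.2*8.2 = 2.34
(AB)_{22} = 2.8*-6.1 + 4.4*-4 + -3.3*2.7 + -0.8*-0.5 = -43.19
(AB)_{33} = 3.4*6.6 + -6.8*6 + -5.3*-3.7 + 6.7*-4.1 = -26.22
(AB)_{44} = 6.5*0.8 + 1.9*5.1 + -5.2*0.6 + -7.5*-5.4 = 52.27
Tr(AB) = 2.34 + -43.19 + -26.22 + 52.27 = -14.8

-14.8


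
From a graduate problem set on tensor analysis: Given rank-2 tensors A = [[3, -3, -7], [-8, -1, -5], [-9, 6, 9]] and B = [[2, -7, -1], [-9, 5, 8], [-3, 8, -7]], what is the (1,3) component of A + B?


Tensor addition is component-wise: (A + B)_{ij} = A_{ij} + B_{ij}.
A_{13} = -7
B_{13} = -1
(A + B)_{13} = -7 + -1 = -8

-8


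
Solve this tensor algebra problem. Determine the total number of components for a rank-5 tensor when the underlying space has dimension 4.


The number of components of a rank-r tensor in d dimensions is d^r.
Here d = 4 and r = 5.
4^5 = 1024

1024


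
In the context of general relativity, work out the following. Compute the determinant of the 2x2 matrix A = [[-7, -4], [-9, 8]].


For a 2x2 matrix [[a, b], [c, d]], det = a*d - b*c.
a = -7, b = -4, c = -9, d = 8
a*d = -7 * 8 = -56
b*c = -4 * -9 = 36
det = -56 - 36 = -92

-92


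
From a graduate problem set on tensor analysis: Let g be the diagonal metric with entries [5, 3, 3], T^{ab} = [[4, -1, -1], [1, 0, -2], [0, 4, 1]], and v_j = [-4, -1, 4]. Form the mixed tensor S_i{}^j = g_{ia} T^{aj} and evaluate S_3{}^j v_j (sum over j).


Step 1: lower the first index. For a diagonal metric, g_{ia} T^{aj} = g_{ii} T^{ij} (no sum on i).
g_{33} = 3
S_3{}^1 = 3 * T^{31} = 3 * 0 = 0
S_3{}^2 = 3 * T^{32} = 3 * 4 = 12
S_3{}^3 = 3 * T^{33} = 3 * 1 = 3
Step 2: contract S_3{}^j with v_j.
S_3{}^1 * v_1 = 0 * -4 = 0
S_3{}^2 * v_2 = 12 * -1 = -12
S_3{}^3 * v_3 = 3 * 4 = 12
Result = 0 + -12 + 12 = 0

0


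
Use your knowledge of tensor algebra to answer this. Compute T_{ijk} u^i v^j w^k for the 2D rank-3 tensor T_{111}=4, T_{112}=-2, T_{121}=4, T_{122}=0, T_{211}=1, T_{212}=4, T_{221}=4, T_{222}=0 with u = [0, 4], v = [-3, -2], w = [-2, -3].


S = sum over i,j,k of T_{ijk} u_i v_j w_k. Expanding all 8 terms:
T_{111}*u_1*v_1*w_1 = 4*0*-3*-2 = 0  (running total: 0)
T_{112}*u_1*v_1*w_2 = -2*0*-3*-3 = 0  (running total: 0)
T_{121}*u_1*v_2*w_1 = 4*0*-2*-2 = 0  (running total: 0)
T_{122}*u_1*v_2*w_2 = 0*0*-2*-3 = 0  (running total: 0)
T_{211}*u_2*v_1*w_1 = 1*4*-3*-2 = 24  (running total: 24)
T_{212}*u_2*v_1*w_2 = 4*4*-3*-3 = 144  (running total: 168)
T_{221}*u_2*v_2*w_1 = 4*4*-2*-2 = 64  (running total: 232)
T_{222}*u_2*v_2*w_2 = 0*4*-2*-3 = 0  (running total: 232)
S = 232

232


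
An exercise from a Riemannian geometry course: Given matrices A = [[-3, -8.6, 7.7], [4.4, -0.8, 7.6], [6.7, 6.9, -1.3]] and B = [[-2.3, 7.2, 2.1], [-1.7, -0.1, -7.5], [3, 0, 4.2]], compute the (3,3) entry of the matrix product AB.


(AB)_{ij} = sum_k A_{ik} B_{kj}.
For i=3, j=3:
A_{31} * B_{13} = 6.7 * 2.1 = 14.07
A_{32} * B_{23} = 6.9 * -7.5 = -51.75
A_{33} * B_{33} = -1.3 * 4.2 = -5.46
Sum = 14.07 + -51.75 + -5.46 = -43.14

-43.14


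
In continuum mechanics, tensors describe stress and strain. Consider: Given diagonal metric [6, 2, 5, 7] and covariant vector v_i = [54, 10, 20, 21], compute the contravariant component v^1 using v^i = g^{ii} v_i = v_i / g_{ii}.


To raise an index with a diagonal metric: v^i = v_i / g_{ii}.
For index 1: v_1 = 54, g_{11} = 6
v^1 = 54 / 6 = 9

9


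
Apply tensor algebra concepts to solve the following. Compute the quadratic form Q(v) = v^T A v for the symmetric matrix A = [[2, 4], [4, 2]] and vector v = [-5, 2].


First compute Av:
(Av)_1 = 2*-5 + 4*2 = -2
(Av)_2 = 4*-5 + 2*2 = -16
Av = [-2, -16]
Then v^T (Av) = -5*-2 + 2*-16
= 10 + -32 = -22

-22


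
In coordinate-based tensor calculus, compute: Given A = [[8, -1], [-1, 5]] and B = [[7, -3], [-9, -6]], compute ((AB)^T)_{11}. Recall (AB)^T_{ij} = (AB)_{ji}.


(AB)^T_{ij} = (AB)_{ji} = sum_k A_{jk} B_{ki}.
For i=1, j=1 we need (AB)_{11}:
A_{11} * B_{11} = 8 * 7 = 56
A_{12} * B_{21} = -1 * -9 = 9
Sum = 56 + 9 = 65

65


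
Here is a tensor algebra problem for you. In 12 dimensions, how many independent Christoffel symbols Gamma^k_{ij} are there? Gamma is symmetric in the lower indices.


Christoffel symbols Gamma^k_{ij} are symmetric in i,j, so there are d * d(d+1)/2 independent symbols.
d = 12
d(d+1)/2 = 12 * 13 / 2 = 78
Total = 12 * 78 = 936

936


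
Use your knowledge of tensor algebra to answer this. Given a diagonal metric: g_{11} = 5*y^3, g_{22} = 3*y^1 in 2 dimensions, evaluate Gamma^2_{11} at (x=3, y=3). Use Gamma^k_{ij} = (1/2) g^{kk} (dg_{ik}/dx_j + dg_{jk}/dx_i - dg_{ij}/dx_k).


For a diagonal metric, Gamma^k_{ij} = (1/2) g^{kk} (dg_{ik}/dx_j + dg_{jk}/dx_i - dg_{ij}/dx_k).
The metric is diagonal, so g_{ab} = 0 for a != b.
At the given point: g_{11} = 135, g_{22} = 9
g^{22} = 1/9
dg_{12}/dx_1 = 0 (off-diagonal)
dg_{12}/dx_1 = 0 (off-diagonal)
dg_{11}/dx_2 = dg_{11}/dx_2 = 135
Numerator = 0 + 0 - 135 = -135
Gamma^2_{11} = -135 / (2 * 9) = -15/2

-15/2


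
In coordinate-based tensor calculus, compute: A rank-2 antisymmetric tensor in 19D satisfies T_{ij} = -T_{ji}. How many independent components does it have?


An antisymmetric rank-2 tensor satisfies A_{ij} = -A_{ji}, so diagonal entries are zero.
The independent components are the upper-triangular entries: C(n, 2) = n(n-1)/2.
n = 19
C(19, 2) = 19 * 18 / 2 = 342 / 2 = 171

171


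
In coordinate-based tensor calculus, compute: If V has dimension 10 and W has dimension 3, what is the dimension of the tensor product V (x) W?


The dimension of a tensor product is the product of dimensions.
dim(V) = 10, dim(W) = 3
dim(V (x) W) = 10 * 3 = 30

30


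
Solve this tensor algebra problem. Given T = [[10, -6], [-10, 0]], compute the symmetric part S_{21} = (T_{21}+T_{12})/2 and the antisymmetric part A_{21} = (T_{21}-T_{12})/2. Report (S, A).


T_{21} = -10
T_{12} = -6
S_{21} = (-10 + -6)/2 = -16/2 = -8
A_{21} = (-10 - -6)/2 = -4/2 = -2
Check: S + A = -8 + -2 = -10 = T_{21}.

(-8, -2)


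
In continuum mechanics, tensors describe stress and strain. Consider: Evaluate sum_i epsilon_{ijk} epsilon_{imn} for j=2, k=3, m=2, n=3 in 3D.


Using the identity: epsilon_{ijk} epsilon_{imn} = delta_{jm} delta_{kn} - delta_{jn} delta_{km}.
delta_{22} = 1
delta_{33} = 1
delta_{23} = 0
delta_{32} = 0
Result = 1 * 1 - 0 * 0 = 1 - 0 = 1

1


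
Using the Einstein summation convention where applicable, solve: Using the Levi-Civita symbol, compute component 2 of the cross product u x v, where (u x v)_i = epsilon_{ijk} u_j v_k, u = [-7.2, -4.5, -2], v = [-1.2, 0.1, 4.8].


(u x v)_2 = sum_{j,k} epsilon_{2jk} u_j v_k. Only permutations of (1,2,3) contribute; the two non-zero terms are:
eps_{213} u_1 v_3 = -1 * -7.2 * 4.8 = 34.56
eps_{231} u_3 v_1 = 1 * -2 * -1.2 = 2.4
(u x v)_2 = 36.96

36.96


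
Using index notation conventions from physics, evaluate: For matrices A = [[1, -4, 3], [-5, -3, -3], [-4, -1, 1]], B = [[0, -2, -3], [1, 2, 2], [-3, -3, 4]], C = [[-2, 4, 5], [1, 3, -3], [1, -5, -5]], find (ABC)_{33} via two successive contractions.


(ABC)_{33} = sum_m (AB)_{3m} C_{m3}. First compute row 3 of AB.
(AB)_{31} = -4*0 + -1*1 + 1*-3 = -4
(AB)_{32} = -4*-2 + -1*2 + 1*-3 = 3
(AB)_{33} = -4*-3 + -1*2 + 1*4 = 14
Now contract with column 3 of C:
(AB)_{31} * C_{13} = -4 * 5 = -20
(AB)_{32} * C_{23} = 3 * -3 = -9
(AB)_{33} * C_{33} = 14 * -5 = -70
(ABC)_{33} = -20 + -9 + -70 = -99

-99


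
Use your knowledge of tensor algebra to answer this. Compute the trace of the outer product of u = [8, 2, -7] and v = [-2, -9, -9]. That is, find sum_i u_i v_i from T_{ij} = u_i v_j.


The outer product gives T_{ij} = u_i v_j.
The trace (contraction) is Tr(T) = sum_i T_{ii} = sum_i u_i v_i.
Diagonal entries:
T_{11} = u_1 * v_1 = 8 * -2 = -16
T_{22} = u_2 * v_2 = 2 * -9 = -18
T_{33} = u_3 * v_3 = -7 * -9 = 63
Tr(T) = -16 + -18 + 63 = 29

29


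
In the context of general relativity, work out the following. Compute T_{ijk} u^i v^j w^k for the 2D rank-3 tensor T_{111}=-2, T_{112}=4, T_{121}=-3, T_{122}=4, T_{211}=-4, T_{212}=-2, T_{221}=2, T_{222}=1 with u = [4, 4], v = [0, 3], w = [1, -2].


S = sum over i,j,k of T_{ijk} u_i v_j w_k. Expanding all 8 terms:
T_{111}*u_1*v_1*w_1 = -2*4*0*1 = 0  (running total: 0)
T_{112}*u_1*v_1*w_2 = 4*4*0*-2 = 0  (running total: 0)
T_{121}*u_1*v_2*w_1 = -3*4*3*1 = -36  (running total: -36)
T_{122}*u_1*v_2*w_2 = 4*4*3*-2 = -96  (running total: -132)
T_{211}*u_2*v_1*w_1 = -4*4*0*1 = 0  (running total: -132)
T_{212}*u_2*v_1*w_2 = -2*4*0*-2 = 0  (running total: -132)
T_{221}*u_2*v_2*w_1 = 2*4*3*1 = 24  (running total: -108)
T_{222}*u_2*v_2*w_2 = 1*4*3*-2 = -24  (running total: -132)
S = -132

-132


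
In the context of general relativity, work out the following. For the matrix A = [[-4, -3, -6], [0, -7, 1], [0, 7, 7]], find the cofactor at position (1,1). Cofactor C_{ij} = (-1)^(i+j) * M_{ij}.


To find cofactor C_{11}, delete row 1 and column 1.
The resulting 2x2 submatrix is: [[-7, 1], [7, 7]]
Minor M_{11} = -7*7 - 1*7
  = -49 - 7 = -56
Sign = (-1)^(1+1) = (-1)^2 = 1
Cofactor C_{11} = 1 * -56 = -56

-56


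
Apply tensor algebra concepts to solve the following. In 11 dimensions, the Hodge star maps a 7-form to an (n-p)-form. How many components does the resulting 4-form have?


The Hodge dual of a p-form on an n-dimensional manifold is an (n-p)-form.
n = 11, p = 7, so dual degree = 11 - 7 = 4
The number of components is C(n, n-p) = C(11, 4) = 330

330


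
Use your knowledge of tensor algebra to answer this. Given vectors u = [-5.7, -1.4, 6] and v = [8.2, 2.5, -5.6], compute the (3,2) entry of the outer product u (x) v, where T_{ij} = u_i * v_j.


The outer product entry T_{ij} = u_i * v_j.
We need i=3, j=2.
u_3 = 6, v_2 = 2.5
T_{3,2} = 6 * 2.5 = 15

15


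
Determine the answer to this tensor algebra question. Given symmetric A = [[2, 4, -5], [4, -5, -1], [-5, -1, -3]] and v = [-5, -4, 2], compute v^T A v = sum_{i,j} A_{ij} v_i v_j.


First compute Av:
(Av)_1 = 2*-5 + 4*-4 + -5*2 = -36
(Av)_2 = 4*-5 + -5*-4 + -1*2 = -2
(Av)_3 = -5*-5 + -1*-4 + -3*2 = 23
Av = [-36, -2, 23]
Then v^T (Av) = -5*-36 + -4*-2 + 2*23
= 180 + 8 + 46 = 234

234


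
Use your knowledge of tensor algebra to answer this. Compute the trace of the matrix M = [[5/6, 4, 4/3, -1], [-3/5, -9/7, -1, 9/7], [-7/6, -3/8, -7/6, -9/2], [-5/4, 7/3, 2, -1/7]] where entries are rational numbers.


The trace is the sum of diagonal entries.
Diagonal: M[1,1] = 5/6, M[2,2] = -9/7, M[3,3] = -7/6, M[4,4] = -1/7
Tr(M) = 5/6 + -9/7 + -7/6 + -1/7
Computing step by step:
After adding M[1,1]: 5/6
After adding M[2,2]: -19/42
After adding M[3,3]: -34/21
After adding M[4,4]: -37/21
Tr(M) = -37/21

-37/21


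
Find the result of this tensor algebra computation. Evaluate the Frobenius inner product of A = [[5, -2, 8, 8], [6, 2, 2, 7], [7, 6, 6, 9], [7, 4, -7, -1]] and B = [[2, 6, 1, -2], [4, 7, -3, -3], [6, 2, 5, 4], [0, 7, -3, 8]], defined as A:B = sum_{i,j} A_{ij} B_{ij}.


A:B = sum over all i,j of A_{ij} * B_{ij}.
Row 1: 5*2=10, -2*6=-12, 8*1=8, 8*-2=-16 => row sum = -10
Row 2: 6*4=24, 2*7=14, 2*-3=-6, 7*-3=-21 => row sum = 11
Row 3: 7*6=42, 6*2=12, 6*5=30, 9*4=36 => row sum = 120
Row 4: 7*0=0, 4*7=28, -7*-3=21, -1*8=-8 => row sum = 41
Total = -10 + 11 + 120 + 41 = 162

162


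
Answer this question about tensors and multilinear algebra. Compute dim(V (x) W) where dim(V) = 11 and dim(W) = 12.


The dimension of a tensor product is the product of dimensions.
dim(V) = 11, dim(W) = 12
dim(V (x) W) = 11 * 12 = 132

132


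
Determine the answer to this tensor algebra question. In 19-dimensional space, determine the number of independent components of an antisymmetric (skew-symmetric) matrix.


An antisymmetric rank-2 tensor satisfies A_{ij} = -A_{ji}, so diagonal entries are zero.
The independent components are the upper-triangular entries: C(n, 2) = n(n-1)/2.
n = 19
C(19, 2) = 19 * 18 / 2 = 342 / 2 = 171

171


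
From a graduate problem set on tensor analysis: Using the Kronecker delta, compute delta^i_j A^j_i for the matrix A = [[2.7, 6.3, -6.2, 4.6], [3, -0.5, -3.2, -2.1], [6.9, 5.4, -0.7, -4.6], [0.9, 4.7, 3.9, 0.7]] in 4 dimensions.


The contraction (trace) of a rank-2 tensor is the sum of its diagonal elements.
Diagonal entries: A[1,1] = 2.7, A[2,2] = -0.5, A[3,3] = -0.7, A[4,4] = 0.7
Tr(A) = 2.7 + -0.5 + -0.7 + 0.7 = 2.2

2.2


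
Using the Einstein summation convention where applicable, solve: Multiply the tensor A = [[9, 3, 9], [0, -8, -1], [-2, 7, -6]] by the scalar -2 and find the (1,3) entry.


Scalar multiplication: (cA)_{ij} = c * A_{ij}.
c = -2
A_{13} = 9
(cA)_{13} = -2 * 9 = -18

-18


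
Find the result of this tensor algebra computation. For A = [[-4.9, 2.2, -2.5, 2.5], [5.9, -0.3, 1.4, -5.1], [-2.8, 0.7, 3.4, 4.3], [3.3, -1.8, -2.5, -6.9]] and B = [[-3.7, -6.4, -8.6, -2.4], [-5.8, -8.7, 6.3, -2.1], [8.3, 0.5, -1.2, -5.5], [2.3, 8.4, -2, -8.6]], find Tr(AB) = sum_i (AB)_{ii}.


Tr(AB) = sum_i (AB)_{ii} where (AB)_{ii} = sum_k A_{ik} B_{ki}.
(AB)_{11} = -4.9*-3.7 + 2.2*-5.8 + -2.5*8.3 + 2.5*2.3 = -9.63
(AB)_{22} = 5.9*-6.4 + -0.3*-8.7 + 1.4*0.5 + -5.1*8.4 = -77.29
(AB)_{33} = -2.8*-8.6 + 0.7*6.3 + 3.4*-1.2 + 4.3*-2 = 15.81
(AB)_{44} = 3.3*-2.4 + -1.8*-2.1 + -2.5*-5.5 + -6.9*-8.6 = 68.95
Tr(AB) = -9.63 + -77.29 + 15.81 + 68.95 = -2.16

-2.16


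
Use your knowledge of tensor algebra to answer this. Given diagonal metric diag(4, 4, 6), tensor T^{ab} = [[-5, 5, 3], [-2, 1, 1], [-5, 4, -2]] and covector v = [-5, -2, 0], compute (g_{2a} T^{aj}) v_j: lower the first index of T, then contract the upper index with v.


Step 1: lower the first index. For a diagonal metric, g_{ia} T^{aj} = g_{ii} T^{ij} (no sum on i).
g_{22} = 4
S_2{}^1 = 4 * T^{21} = 4 * -2 = -8
S_2{}^2 = 4 * T^{22} = 4 * 1 = 4
S_2{}^3 = 4 * T^{23} = 4 * 1 = 4
Step 2: contract S_2{}^j with v_j.
S_2{}^1 * v_1 = -8 * -5 = 40
S_2{}^2 * v_2 = 4 * -2 = -8
S_2{}^3 * v_3 = 4 * 0 = 0
Result = 40 + -8 + 0 = 32

32


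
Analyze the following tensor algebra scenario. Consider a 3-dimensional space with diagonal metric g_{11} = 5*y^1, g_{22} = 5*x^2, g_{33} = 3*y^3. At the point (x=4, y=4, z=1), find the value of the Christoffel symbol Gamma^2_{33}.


For a diagonal metric, Gamma^k_{ij} = (1/2) g^{kk} (dg_{ik}/dx_j + dg_{jk}/dx_i - dg_{ij}/dx_k).
The metric is diagonal, so g_{ab} = 0 for a != b.
At the given point: g_{11} = 20, g_{22} = 80, g_{33} = 192
g^{22} = 1/80
dg_{32}/dx_3 = 0 (off-diagonal)
dg_{32}/dx_3 = 0 (off-diagonal)
dg_{33}/dx_2 = dg_{33}/dx_2 = 144
Numerator = 0 + 0 - 144 = -144
Gamma^2_{33} = -144 / (2 * 80) = -9/10

-9/10


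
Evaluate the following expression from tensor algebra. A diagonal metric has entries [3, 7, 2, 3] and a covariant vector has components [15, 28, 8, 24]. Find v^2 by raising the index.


To raise an index with a diagonal metric: v^i = v_i / g_{ii}.
For index 2: v_2 = 28, g_{22} = 7
v^2 = 28 / 7 = 4

4


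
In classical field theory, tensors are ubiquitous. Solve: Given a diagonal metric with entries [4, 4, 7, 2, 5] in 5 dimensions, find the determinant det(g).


For a diagonal metric, the determinant is the product of diagonal entries.
Diagonal entries: 4, 4, 7, 2, 5
det(g) = 4 * 4 * 7 * 2 * 5 = 1120

1120


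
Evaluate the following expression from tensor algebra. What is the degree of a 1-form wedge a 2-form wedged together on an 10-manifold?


The degree of a wedge product is the sum of the degrees of the individual forms.
Degrees: 1, 2
Total degree = 1 + 2 = 3

3


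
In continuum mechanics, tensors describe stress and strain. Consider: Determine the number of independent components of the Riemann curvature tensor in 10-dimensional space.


The Riemann tensor in d dimensions has d^2(d^2 - 1)/12 independent components.
d = 10, so d^2 = 100
d^2 - 1 = 99
d^2(d^2 - 1) = 100 * 99 = 9900
Divide by 12: 9900 / 12 = 825

825


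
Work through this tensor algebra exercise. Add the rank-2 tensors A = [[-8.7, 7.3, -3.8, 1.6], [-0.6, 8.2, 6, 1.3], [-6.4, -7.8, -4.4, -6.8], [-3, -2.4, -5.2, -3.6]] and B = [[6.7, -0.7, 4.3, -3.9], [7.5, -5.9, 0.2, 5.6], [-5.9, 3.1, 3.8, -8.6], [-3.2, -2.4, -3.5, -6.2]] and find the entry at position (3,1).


Tensor addition is component-wise: (A + B)_{ij} = A_{ij} + B_{ij}.
A_{31} = -6.4
B_{31} = -5.9
(A + B)_{31} = -6.4 + -5.9 = -12.3

-12.3


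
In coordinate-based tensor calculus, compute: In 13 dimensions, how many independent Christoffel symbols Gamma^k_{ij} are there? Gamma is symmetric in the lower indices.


Christoffel symbols Gamma^k_{ij} are symmetric in i,j, so there are d * d(d+1)/2 independent symbols.
d = 13
d(d+1)/2 = 13 * 14 / 2 = 91
Total = 13 * 91 = 1183

1183


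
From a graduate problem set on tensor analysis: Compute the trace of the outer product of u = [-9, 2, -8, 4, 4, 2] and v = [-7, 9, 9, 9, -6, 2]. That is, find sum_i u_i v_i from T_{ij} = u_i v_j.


The outer product gives T_{ij} = u_i v_j.
The trace (contraction) is Tr(T) = sum_i T_{ii} = sum_i u_i v_i.
Diagonal entries:
T_{11} = u_1 * v_1 = -9 * -7 = 63
T_{22} = u_2 * v_2 = 2 * 9 = 18
T_{33} = u_3 * v_3 = -8 * 9 = -72
T_{44} = u_4 * v_4 = 4 * 9 = 36
T_{55} = u_5 * v_5 = 4 * -6 = -24
T_{66} = u_6 * v_6 = 2 * 2 = 4
Tr(T) = 63 + 18 + -72 + 36 + -24 + 4 = 25

25


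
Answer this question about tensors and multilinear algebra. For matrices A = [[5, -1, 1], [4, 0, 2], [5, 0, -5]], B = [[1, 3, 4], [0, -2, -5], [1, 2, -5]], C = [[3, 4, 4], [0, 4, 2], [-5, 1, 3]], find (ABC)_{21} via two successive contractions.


(ABC)_{21} = sum_m (AB)_{2m} C_{m1}. First compute row 2 of AB.
(AB)_{21} = 4*1 + 0*0 + 2*1 = 6
(AB)_{22} = 4*3 + 0*-2 + 2*2 = 16
(AB)_{23} = 4*4 + 0*-5 + 2*-5 = 6
Now contract with column 1 of C:
(AB)_{21} * C_{11} = 6 * 3 = 18
(AB)_{22} * C_{21} = 16 * 0 = 0
(AB)_{23} * C_{31} = 6 * -5 = -30
(ABC)_{21} = 18 + 0 + -30 = -12

-12


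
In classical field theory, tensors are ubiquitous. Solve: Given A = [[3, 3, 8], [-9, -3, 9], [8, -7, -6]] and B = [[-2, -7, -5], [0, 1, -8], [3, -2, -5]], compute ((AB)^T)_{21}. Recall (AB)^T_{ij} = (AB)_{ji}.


(AB)^T_{ij} = (AB)_{ji} = sum_k A_{jk} B_{ki}.
For i=2, j=1 we need (AB)_{12}:
A_{11} * B_{12} = 3 * -7 = -21
A_{12} * B_{22} = 3 * 1 = 3
A_{13} * B_{32} = 8 * -2 = -16
Sum = -21 + 3 + -16 = -34

-34


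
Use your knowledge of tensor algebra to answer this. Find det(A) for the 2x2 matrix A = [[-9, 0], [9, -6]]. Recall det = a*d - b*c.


For a 2x2 matrix [[a, b], [c, d]], det = a*d - b*c.
a = -9, b = 0, c = 9, d = -6
a*d = -9 * -6 = 54
b*c = 0 * 9 = 0
det = 54 - 0 = 54

54


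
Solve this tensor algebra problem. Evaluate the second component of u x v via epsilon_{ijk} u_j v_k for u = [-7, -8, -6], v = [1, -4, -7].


(u x v)_2 = sum_{j,k} epsilon_{2jk} u_j v_k. Only permutations of (1,2,3) contribute; the two non-zero terms are:
eps_{213} u_1 v_3 = -1 * -7 * -7 = -49
eps_{231} u_3 v_1 = 1 * -6 * 1 = -6
(u x v)_2 = -55

-55


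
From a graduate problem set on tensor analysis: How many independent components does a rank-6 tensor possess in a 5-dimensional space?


The number of components of a rank-r tensor in d dimensions is d^r.
Here d = 5 and r = 6.
5^6 = 15625

15625


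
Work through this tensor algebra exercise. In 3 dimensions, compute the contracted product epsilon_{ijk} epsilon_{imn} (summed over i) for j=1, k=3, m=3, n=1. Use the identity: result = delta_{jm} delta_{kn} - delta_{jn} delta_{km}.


Using the identity: epsilon_{ijk} epsilon_{imn} = delta_{jm} delta_{kn} - delta_{jn} delta_{km}.
delta_{13} = 0
delta_{31} = 0
delta_{11} = 1
delta_{33} = 1
Result = 0 * 0 - 1 * 1 = 0 - 1 = -1

-1


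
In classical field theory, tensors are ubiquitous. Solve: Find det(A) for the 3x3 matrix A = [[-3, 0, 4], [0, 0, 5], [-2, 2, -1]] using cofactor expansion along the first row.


Expanding along the first row, det(A) = a11*M_11 - a12*M_12 + a13*M_13, where M_1j is the (1,j) minor.
Minor M_11 = 0*-1 - 5*2 = -10
Minor M_12 = 0*-1 - 5*-2 = 10
Minor M_13 = 0*2 - 0*-2 = 0
det = -3*(-10) - 0*(10) + 4*(0)
    = 30 - 0 + 0
    = 30

30


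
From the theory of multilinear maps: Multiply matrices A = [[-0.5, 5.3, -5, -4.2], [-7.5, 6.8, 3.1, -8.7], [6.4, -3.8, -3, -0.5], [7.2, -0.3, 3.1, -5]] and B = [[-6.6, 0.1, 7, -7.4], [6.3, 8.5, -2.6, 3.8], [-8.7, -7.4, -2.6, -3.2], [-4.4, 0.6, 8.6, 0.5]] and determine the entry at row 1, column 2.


(AB)_{ij} = sum_k A_{ik} B_{kj}.
For i=1, j=2:
A_{11} * B_{12} = -0.5 * 0.1 = -0.05
A_{12} * B_{22} = 5.3 * 8.5 = 45.05
A_{13} * B_{32} = -5 * -7.4 = 37
A_{14} * B_{42} = -4.2 * 0.6 = -2.52
Sum = -0.05 + 45.05 + 37 + -2.52 = 79.48

79.48


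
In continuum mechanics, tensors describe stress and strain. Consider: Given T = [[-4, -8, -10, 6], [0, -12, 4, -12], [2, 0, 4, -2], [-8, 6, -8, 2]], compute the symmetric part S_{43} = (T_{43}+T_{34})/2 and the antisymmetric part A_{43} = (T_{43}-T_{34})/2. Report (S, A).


T_{43} = -8
T_{34} = -2
S_{43} = (-8 + -2)/2 = -10/2 = -5
A_{43} = (-8 - -2)/2 = -6/2 = -3
Check: S + A = -5 + -3 = -8 = T_{43}.

(-5, -3)


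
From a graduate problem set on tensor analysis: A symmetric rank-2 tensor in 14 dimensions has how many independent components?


A symmetric rank-2 tensor in d dimensions has d(d+1)/2 independent components.
d = 14
d(d+1)/2 = 14 * 15 / 2 = 210 / 2 = 105

105


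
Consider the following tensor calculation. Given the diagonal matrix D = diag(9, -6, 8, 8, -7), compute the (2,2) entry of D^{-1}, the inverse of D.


For a diagonal matrix, the inverse has entries (D^{-1})_{ii} = 1/d_{ii}.
The diagonal entries are: d_{11} = 9, d_{22} = -6, d_{33} = 8, d_{44} = 8, d_{55} = -7
We need (D^{-1})_{22} = 1/d_{22} = 1/-6 = -1/6

-1/6


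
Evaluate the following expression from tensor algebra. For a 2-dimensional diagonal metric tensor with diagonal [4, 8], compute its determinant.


For a diagonal metric, the determinant is the product of diagonal entries.
Diagonal entries: 4, 8
det(g) = 4 * 8 = 32

32


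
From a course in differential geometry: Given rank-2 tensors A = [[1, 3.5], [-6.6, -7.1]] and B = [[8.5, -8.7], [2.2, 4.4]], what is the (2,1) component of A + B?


Tensor addition is component-wise: (A + B)_{ij} = A_{ij} + B_{ij}.
A_{21} = -6.6
B_{21} = 2.2
(A + B)_{21} = -6.6 + 2.2 = -4.4

-4.4


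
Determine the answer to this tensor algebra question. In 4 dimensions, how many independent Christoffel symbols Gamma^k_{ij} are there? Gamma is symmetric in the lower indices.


Christoffel symbols Gamma^k_{ij} are symmetric in i,j, so there are d * d(d+1)/2 independent symbols.
d = 4
d(d+1)/2 = 4 * 5 / 2 = 10
Total = 4 * 10 = 40

40


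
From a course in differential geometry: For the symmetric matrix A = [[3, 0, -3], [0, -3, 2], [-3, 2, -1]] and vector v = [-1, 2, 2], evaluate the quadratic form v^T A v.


First compute Av:
(Av)_1 = 3*-1 + 0*2 + -3*2 = -9
(Av)_2 = 0*-1 + -3*2 + 2*2 = -2
(Av)_3 = -3*-1 + 2*2 + -1*2 = 5
Av = [-9, -2, 5]
Then v^T (Av) = -1*-9 + 2*-2 + 2*5
= 9 + -4 + 10 = 15

15


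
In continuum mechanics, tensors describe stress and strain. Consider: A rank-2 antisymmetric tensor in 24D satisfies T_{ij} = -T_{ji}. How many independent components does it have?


An antisymmetric rank-2 tensor satisfies A_{ij} = -A_{ji}, so diagonal entries are zero.
The independent components are the upper-triangular entries: C(n, 2) = n(n-1)/2.
n = 24
C(24, 2) = 24 * 23 / 2 = 552 / 2 = 276

276


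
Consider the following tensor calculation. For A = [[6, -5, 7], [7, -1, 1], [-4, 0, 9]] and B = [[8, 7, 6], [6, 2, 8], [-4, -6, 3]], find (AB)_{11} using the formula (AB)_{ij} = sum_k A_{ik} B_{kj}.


(AB)_{ij} = sum_k A_{ik} B_{kj}.
For i=1, j=1:
A_{11} * B_{11} = 6 * 8 = 48
A_{12} * B_{21} = -5 * 6 = -30
A_{13} * B_{31} = 7 * -4 = -28
Sum = 48 + -30 + -28 = -10

-10


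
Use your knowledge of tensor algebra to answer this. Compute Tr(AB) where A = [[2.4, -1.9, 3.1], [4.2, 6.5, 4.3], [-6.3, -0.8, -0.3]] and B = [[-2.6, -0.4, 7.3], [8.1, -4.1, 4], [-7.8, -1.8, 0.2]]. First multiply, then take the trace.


Tr(AB) = sum_i (AB)_{ii} where (AB)_{ii} = sum_k A_{ik} B_{ki}.
(AB)_{11} = 2.4*-2.6 + -1.9*8.1 + 3.1*-7.8 = -45.81
(AB)_{22} = 4.2*-0.4 + 6.5*-4.1 + 4.3*-1.8 = -36.07
(AB)_{33} = -6.3*7.3 + -0.8*4 + -0.3*0.2 = -49.25
Tr(AB) = -45.81 + -36.07 + -49.25 = -131.13

-131.13


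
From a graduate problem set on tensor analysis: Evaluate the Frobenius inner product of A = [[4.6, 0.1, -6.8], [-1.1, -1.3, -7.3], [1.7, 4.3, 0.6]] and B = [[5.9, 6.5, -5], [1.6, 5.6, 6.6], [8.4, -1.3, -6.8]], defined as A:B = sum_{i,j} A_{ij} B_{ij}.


A:B = sum over all i,j of A_{ij} * B_{ij}.
Row 1: 4.6*5.9=27.14, 0.1*6.5=0.65, -6.8*-5=34 => row sum = 61.79
Row 2: -1.1*1.6=-1.76, -1.3*5.6=-7.28, -7.3*6.6=-48.18 => row sum = -57.22
Row 3: 1.7*8.4=14.28, 4.3*-1.3=-5.59, 0.6*-6.8=-4.08 => row sum = 4.61
Total = 61.79 + -57.22 + 4.61 = 9.18

9.18


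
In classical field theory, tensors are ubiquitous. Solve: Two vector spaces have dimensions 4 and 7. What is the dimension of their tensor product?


The dimension of a tensor product is the product of dimensions.
dim(V) = 4, dim(W) = 7
dim(V (x) W) = 4 * 7 = 28

28


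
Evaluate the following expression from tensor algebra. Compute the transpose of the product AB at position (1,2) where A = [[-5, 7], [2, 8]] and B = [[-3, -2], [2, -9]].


(AB)^T_{ij} = (AB)_{ji} = sum_k A_{jk} B_{ki}.
For i=1, j=2 we need (AB)_{21}:
A_{21} * B_{11} = 2 * -3 = -6
A_{22} * B_{21} = 8 * 2 = 16
Sum = -6 + 16 = 10

10


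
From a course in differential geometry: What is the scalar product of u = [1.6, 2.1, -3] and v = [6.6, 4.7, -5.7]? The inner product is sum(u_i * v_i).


The inner product u . v = sum of u_i * v_i.
Term-by-term: 1.6 * 6.6, 2.1 * 4.7, -3 * -5.7
Products: 10.56, 9.87, 17.1
Sum = 10.56 + 9.87 + 17.1 = 37.53

37.53


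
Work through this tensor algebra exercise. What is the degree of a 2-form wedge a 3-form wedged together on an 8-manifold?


The degree of a wedge product is the sum of the degrees of the individual forms.
Degrees: 2, 3
Total degree = 2 + 3 = 5

5


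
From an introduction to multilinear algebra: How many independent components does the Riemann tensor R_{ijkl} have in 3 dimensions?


The Riemann tensor in d dimensions has d^2(d^2 - 1)/12 independent components.
d = 3, so d^2 = 9
d^2 - 1 = 8
d^2(d^2 - 1) = 9 * 8 = 72
Divide by 12: 72 / 12 = 6

6


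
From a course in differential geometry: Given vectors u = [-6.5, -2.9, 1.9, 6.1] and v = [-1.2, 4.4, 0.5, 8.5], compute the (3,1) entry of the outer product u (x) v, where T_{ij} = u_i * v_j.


The outer product entry T_{ij} = u_i * v_j.
We need i=3, j=1.
u_3 = 1.9, v_1 = -1.2
T_{3,1} = 1.9 * -1.2 = -2.28

-2.28


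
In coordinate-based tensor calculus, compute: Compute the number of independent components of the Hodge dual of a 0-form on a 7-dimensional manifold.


The Hodge dual of a p-form on an n-dimensional manifold is an (n-p)-form.
n = 7, p = 0, so dual degree = 7 - 0 = 7
The number of components is C(n, n-p) = C(7, 7) = 1

1


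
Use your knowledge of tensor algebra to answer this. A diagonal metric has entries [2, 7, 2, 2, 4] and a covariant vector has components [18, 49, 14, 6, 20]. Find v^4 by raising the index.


To raise an index with a diagonal metric: v^i = v_i / g_{ii}.
For index 4: v_4 = 6, g_{44} = 2
v^4 = 6 / 2 = 3

3


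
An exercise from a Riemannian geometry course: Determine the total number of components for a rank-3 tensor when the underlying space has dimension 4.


The number of components of a rank-r tensor in d dimensions is d^r.
Here d = 4 and r = 3.
4^3 = 64

64


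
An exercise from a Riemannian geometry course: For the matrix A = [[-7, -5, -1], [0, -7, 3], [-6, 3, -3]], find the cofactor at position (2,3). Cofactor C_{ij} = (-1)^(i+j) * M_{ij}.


To find cofactor C_{23}, delete row 2 and column 3.
The resulting 2x2 submatrix is: [[-7, -5], [-6, 3]]
Minor M_{23} = -7*3 - -5*-6
  = -21 - 30 = -51
Sign = (-1)^(2+3) = (-1)^5 = -1
Cofactor C_{23} = -1 * -51 = 51

51


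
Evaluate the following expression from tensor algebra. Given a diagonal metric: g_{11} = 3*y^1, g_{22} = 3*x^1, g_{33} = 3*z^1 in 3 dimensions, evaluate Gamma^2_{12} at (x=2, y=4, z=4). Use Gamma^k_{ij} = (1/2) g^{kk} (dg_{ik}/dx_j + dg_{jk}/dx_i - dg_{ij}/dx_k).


For a diagonal metric, Gamma^k_{ij} = (1/2) g^{kk} (dg_{ik}/dx_j + dg_{jk}/dx_i - dg_{ij}/dx_k).
The metric is diagonal, so g_{ab} = 0 for a != b.
At the given point: g_{11} = 12, g_{22} = 6, g_{33} = 12
g^{22} = 1/6
dg_{12}/dx_2 = 0 (off-diagonal)
dg_{22}/dx_1 = dg_{22}/dx_1 = 3
dg_{12}/dx_2 = 0 (off-diagonal)
Numerator = 0 + 3 - 0 = 3
Gamma^2_{12} = 3 / (2 * 6) = 1/4

1/4


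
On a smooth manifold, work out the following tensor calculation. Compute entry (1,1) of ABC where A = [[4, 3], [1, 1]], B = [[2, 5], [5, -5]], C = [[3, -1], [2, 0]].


(ABC)_{11} = sum_m (AB)_{1m} C_{m1}. First compute row 1 of AB.
(AB)_{11} = 4*2 + 3*5 = 23
(AB)_{12} = 4*5 + 3*-5 = 5
Now contract with column 1 of C:
(AB)_{11} * C_{11} = 23 * 3 = 69
(AB)_{12} * C_{21} = 5 * 2 = 10
(ABC)_{11} = 69 + 10 = 79

79


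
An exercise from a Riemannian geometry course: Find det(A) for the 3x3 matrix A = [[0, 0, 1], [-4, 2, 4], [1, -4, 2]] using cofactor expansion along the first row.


Expanding along the first row, det(A) = a11*M_11 - a12*M_12 + a13*M_13, where M_1j is the (1,j) minor.
Minor M_11 = 2*2 - 4*-4 = 20
Minor M_12 = -4*2 - 4*1 = -12
Minor M_13 = -4*-4 - 2*1 = 14
det = 0*(20) - 0*(-12) + 1*(14)
    = 0 - 0 + 14
    = 14

14


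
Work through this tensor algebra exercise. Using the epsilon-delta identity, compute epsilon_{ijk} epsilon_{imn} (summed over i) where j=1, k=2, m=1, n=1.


Using the identity: epsilon_{ijk} epsilon_{imn} = delta_{jm} delta_{kn} - delta_{jn} delta_{km}.
delta_{11} = 1
delta_{21} = 0
delta_{11} = 1
delta_{21} = 0
Result = 1 * 0 - 1 * 0 = 0 - 0 = 0

0
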